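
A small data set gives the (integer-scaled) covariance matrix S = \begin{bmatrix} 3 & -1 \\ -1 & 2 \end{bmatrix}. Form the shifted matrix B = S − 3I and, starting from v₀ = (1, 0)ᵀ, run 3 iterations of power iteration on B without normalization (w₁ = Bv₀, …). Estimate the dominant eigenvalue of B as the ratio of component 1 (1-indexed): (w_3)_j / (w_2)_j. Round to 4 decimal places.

B = S − 3I has rows (0, -1); (-1, -1)
w1 = Bv₀ = (0, -1)
w2 = Bw1 = (1, 1)
w3 = Bw2 = (-1, -2)
Ratio: -1/1 = -1.0000

μ ≈ -1.0000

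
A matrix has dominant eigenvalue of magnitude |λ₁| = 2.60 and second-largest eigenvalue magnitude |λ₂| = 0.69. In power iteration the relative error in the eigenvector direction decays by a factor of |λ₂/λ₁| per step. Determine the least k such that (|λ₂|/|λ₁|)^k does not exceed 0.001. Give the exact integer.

|λ₂/λ₁| = 0.69/2.60 = 0.26538
Need k ≥ ln(0.001) / ln(0.26538) = -6.9078 / -1.3266 ≈ 5.207
Smallest integer k satisfying the bound: 6

6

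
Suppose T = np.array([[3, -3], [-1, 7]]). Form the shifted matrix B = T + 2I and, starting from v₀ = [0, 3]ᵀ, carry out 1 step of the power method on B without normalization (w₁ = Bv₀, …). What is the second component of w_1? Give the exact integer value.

27

B = T + 2I has rows (5, -3); (-1, 9)
w1 = Bv₀ = (5·0 + (-3)·3; (-1)·0 + 9·3) = (-9, 27)
Requested component of w1: 27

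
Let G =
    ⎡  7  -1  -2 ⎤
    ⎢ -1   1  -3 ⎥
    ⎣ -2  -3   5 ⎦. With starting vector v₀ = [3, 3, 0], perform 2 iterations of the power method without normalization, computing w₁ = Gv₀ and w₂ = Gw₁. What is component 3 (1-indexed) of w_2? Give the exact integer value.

-111

w1 = Gv₀ = (7·3 + (-1)·3 + (-2)·0; (-1)·3 + 1·3 + (-3)·0; (-2)·3 + (-3)·3 + 5·0) = (18, 0, -15)
w2 = Gw1 = (7·18 + (-1)·0 + (-2)·(-15); (-1)·18 + 1·0 + (-3)·(-15); (-2)·18 + (-3)·0 + 5·(-15)) = (156, 27, -111)
The requested component of w2 is -111.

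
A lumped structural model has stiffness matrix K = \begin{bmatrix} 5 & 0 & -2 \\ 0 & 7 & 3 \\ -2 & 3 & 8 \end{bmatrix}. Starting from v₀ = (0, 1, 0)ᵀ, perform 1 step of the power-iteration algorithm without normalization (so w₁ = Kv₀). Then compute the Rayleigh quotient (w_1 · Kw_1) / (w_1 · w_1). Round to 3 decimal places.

w1 = Kv₀ = (0, 7, 3)
Kw1 = (-6, 58, 45)
w1·Kw1 = 0·(-6) + 7·58 + 3·45 = 541; w1·w1 = 0·0 + 7·7 + 3·3 = 58
λ ≈ 541/58 = 9.328

9.328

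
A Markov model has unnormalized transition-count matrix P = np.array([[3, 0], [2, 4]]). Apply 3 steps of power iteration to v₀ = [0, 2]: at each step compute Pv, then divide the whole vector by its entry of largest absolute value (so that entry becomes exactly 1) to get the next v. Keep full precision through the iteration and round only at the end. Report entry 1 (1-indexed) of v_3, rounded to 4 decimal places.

Pv0 = (0.00000, 8.00000); divide by 8.00000 → v1 = (0.00000, 1.00000)
Pv1 = (0.00000, 4.00000); divide by 4.00000 → v2 = (0.00000, 1.00000)
Pv2 = (0.00000, 4.00000); divide by 4.00000 → v3 = (0.00000, 1.00000)
Requested entry of v3: 0/128 = 0.0000

0.0000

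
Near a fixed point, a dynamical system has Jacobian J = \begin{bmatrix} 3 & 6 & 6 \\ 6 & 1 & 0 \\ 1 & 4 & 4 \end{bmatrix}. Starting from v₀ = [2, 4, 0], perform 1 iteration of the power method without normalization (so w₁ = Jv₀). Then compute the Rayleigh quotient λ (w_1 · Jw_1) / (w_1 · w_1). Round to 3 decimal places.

w1 = Jv₀ = (3·2 + 6·4 + 6·0; 6·2 + 1·4 + 0·0; 1·2 + 4·4 + 4·0) = (30, 16, 18)
Jw1 = (294, 196, 166)
w1·Jw1 = 30·294 + 16·196 + 18·166 = 14944; w1·w1 = 30·30 + 16·16 + 18·18 = 1480
λ ≈ 14944/1480 = 10.097

λ ≈ 10.097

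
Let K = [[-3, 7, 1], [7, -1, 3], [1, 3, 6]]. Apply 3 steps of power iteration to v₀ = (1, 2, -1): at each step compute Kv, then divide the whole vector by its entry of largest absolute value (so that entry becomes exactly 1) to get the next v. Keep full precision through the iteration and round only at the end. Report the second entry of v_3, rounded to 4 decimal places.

-0.1950

Kv0 = (10.00000, 2.00000, 1.00000); divide by 10.00000 → v1 = (1.00000, 0.20000, 0.10000)
Kv1 = (-1.50000, 7.10000, 2.20000); divide by 7.10000 → v2 = (-0.21127, 1.00000, 0.30986)
Kv2 = (7.94366, -1.54930, 4.64789); divide by 7.94366 → v3 = (1.00000, -0.19504, 0.58511)
Requested entry of v3: -110/564 = -0.1950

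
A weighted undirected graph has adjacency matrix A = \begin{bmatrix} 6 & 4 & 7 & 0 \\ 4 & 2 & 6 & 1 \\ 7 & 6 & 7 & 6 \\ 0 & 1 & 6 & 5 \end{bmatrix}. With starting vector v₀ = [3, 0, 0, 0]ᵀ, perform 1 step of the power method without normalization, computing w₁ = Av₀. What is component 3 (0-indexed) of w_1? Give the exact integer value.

w1 = Av₀ = (18, 12, 21, 0)
The requested component of w1 is 0.

0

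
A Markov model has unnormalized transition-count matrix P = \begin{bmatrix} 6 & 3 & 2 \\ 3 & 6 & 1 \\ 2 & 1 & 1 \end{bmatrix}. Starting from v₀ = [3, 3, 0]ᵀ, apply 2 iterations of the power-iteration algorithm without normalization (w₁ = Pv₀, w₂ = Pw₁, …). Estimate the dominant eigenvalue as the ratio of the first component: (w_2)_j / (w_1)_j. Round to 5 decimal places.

λ ≈ 9.66667

w1 = Pv₀ = (6·3 + 3·3 + 2·0; 3·3 + 6·3 + 1·0; 2·3 + 1·3 + 1·0) = (27, 27, 9)
w2 = Pw1 = (6·27 + 3·27 + 2·9; 3·27 + 6·27 + 1·9; 2·27 + 1·27 + 1·9) = (261, 252, 90)
Ratio at component: 261 / 27 = 9.66667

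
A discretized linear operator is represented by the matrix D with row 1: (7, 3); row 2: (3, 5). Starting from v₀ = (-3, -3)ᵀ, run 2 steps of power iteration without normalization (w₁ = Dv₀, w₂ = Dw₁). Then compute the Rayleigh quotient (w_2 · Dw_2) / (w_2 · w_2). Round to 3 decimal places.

9.161

w1 = Dv₀ = (7·(-3) + 3·(-3); 3·(-3) + 5·(-3)) = (-30, -24)
w2 = Dw1 = (7·(-30) + 3·(-24); 3·(-30) + 5·(-24)) = (-282, -210)
Dw2 = (-2604, -1896)
w2·Dw2 = (-282)·(-2604) + (-210)·(-1896) = 1132488; w2·w2 = (-282)·(-282) + (-210)·(-210) = 123624
λ ≈ 1132488/123624 = 9.161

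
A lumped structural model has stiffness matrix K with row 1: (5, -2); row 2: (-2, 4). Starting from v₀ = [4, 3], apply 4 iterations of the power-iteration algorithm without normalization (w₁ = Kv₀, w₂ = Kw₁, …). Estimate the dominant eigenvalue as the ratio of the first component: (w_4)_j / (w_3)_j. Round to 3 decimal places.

w1 = Kv₀ = (5·4 + (-2)·3; (-2)·4 + 4·3) = (14, 4)
w2 = Kw1 = (5·14 + (-2)·4; (-2)·14 + 4·4) = (62, -12)
w3 = Kw2 = (334, -172)
w4 = Kw3 = (2014, -1356)
Ratio at component: 2014 / 334 = 6.030

6.030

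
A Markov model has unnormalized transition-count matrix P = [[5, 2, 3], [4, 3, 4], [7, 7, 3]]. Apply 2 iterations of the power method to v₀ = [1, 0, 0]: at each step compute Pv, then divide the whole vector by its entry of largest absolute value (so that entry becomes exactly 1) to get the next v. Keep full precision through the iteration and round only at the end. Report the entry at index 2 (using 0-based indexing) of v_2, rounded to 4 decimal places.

Pv0 = (5.00000, 4.00000, 7.00000); divide by 7.00000 → v1 = (0.71429, 0.57143, 1.00000)
Pv1 = (7.71429, 8.57143, 12.00000); divide by 12.00000 → v2 = (0.64286, 0.71429, 1.00000)
Requested entry of v2: 84/84 = 1.0000

1.0000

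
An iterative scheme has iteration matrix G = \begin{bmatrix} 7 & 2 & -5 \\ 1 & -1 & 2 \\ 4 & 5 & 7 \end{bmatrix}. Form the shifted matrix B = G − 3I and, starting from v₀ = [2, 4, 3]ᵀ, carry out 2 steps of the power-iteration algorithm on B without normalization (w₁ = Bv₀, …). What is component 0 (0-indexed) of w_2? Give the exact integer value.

-212

B = G − 3I has rows (4, 2, -5); (1, -4, 2); (4, 5, 4)
w1 = Bv₀ = (1, -8, 40)
w2 = Bw1 = (-212, 113, 124)
Requested component of w2: -212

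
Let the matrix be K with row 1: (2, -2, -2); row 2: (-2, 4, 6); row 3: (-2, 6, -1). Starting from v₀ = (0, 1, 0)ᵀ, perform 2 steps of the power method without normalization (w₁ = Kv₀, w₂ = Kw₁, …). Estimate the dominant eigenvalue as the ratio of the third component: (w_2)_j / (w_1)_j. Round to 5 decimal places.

w1 = Kv₀ = (2·0 + (-2)·1 + (-2)·0; (-2)·0 + 4·1 + 6·0; (-2)·0 + 6·1 + (-1)·0) = (-2, 4, 6)
w2 = Kw1 = (2·(-2) + (-2)·4 + (-2)·6; (-2)·(-2) + 4·4 + 6·6; (-2)·(-2) + 6·4 + (-1)·6) = (-24, 56, 22)
Ratio at component: 22 / 6 = 3.66667

3.66667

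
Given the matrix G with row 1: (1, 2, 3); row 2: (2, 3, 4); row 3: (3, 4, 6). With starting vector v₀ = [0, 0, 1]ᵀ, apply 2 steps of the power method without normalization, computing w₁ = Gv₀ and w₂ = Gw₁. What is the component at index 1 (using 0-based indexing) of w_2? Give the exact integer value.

42

w1 = Gv₀ = (1·0 + 2·0 + 3·1; 2·0 + 3·0 + 4·1; 3·0 + 4·0 + 6·1) = (3, 4, 6)
w2 = Gw1 = (1·3 + 2·4 + 3·6; 2·3 + 3·4 + 4·6; 3·3 + 4·4 + 6·6) = (29, 42, 61)
The requested component of w2 is 42.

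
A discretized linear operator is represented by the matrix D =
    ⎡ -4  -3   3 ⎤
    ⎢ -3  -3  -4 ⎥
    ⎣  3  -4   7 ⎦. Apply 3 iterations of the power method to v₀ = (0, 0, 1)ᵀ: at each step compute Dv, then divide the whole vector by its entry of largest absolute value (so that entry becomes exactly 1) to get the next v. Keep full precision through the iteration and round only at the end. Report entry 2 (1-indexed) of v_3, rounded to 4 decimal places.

-0.4170

Dv0 = (3.00000, -4.00000, 7.00000); divide by 7.00000 → v1 = (0.42857, -0.57143, 1.00000)
Dv1 = (3.00000, -3.57143, 10.57143); divide by 10.57143 → v2 = (0.28378, -0.33784, 1.00000)
Dv2 = (2.87838, -3.83784, 9.20270); divide by 9.20270 → v3 = (0.31278, -0.41703, 1.00000)
Requested entry of v3: -284/681 = -0.4170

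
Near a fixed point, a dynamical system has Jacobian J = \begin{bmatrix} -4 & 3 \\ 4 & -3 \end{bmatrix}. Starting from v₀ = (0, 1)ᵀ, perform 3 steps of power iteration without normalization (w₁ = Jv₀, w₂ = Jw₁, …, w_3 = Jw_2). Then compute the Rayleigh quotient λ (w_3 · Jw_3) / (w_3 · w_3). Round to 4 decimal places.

-7.0000

w1 = Jv₀ = ((-4)·0 + 3·1; 4·0 + (-3)·1) = (3, -3)
w2 = Jw1 = ((-4)·3 + 3·(-3); 4·3 + (-3)·(-3)) = (-21, 21)
w3 = Jw2 = (147, -147)
Jw3 = (-1029, 1029)
w3·Jw3 = 147·(-1029) + (-147)·1029 = -302526; w3·w3 = 147·147 + (-147)·(-147) = 43218
λ ≈ -302526/43218 = -7.0000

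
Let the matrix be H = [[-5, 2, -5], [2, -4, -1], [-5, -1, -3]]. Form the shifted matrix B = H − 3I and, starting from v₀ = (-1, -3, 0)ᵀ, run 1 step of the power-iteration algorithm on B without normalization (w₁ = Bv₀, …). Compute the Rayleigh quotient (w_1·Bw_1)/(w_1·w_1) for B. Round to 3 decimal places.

-7.587

B = H − 3I has rows (-8, 2, -5); (2, -7, -1); (-5, -1, -6)
w1 = Bv₀ = (2, 19, 8)
Bw1 = (-18, -137, -77)
w1·Bw1 = -3255; w1·w1 = 429; μ ≈ -3255/429 = -7.587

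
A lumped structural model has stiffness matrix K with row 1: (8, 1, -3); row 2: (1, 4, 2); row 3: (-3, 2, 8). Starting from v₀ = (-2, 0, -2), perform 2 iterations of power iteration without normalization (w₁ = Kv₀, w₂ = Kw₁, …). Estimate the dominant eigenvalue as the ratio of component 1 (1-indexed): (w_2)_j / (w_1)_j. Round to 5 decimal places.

w1 = Kv₀ = (8·(-2) + 1·0 + (-3)·(-2); 1·(-2) + 4·0 + 2·(-2); (-3)·(-2) + 2·0 + 8·(-2)) = (-10, -6, -10)
w2 = Kw1 = (8·(-10) + 1·(-6) + (-3)·(-10); 1·(-10) + 4·(-6) + 2·(-10); (-3)·(-10) + 2·(-6) + 8·(-10)) = (-56, -54, -62)
Ratio at component: -56 / -10 = 5.60000

λ ≈ 5.60000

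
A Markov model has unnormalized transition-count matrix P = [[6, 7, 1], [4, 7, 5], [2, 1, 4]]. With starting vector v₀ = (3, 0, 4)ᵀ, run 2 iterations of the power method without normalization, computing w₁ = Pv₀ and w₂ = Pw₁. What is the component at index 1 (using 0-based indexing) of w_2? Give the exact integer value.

422

w1 = Pv₀ = (6·3 + 7·0 + 1·4; 4·3 + 7·0 + 5·4; 2·3 + 1·0 + 4·4) = (22, 32, 22)
w2 = Pw1 = (6·22 + 7·32 + 1·22; 4·22 + 7·32 + 5·22; 2·22 + 1·32 + 4·22) = (378, 422, 164)
The requested component of w2 is 422.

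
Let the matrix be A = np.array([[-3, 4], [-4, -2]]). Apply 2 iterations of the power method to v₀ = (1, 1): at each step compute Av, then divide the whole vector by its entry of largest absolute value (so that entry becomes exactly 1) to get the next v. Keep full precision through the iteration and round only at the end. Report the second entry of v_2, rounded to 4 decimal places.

Av0 = (1.00000, -6.00000); divide by -6.00000 → v1 = (-0.16667, 1.00000)
Av1 = (4.50000, -1.33333); divide by 4.50000 → v2 = (1.00000, -0.29630)
Requested entry of v2: 8/-27 = -0.2963

-0.2963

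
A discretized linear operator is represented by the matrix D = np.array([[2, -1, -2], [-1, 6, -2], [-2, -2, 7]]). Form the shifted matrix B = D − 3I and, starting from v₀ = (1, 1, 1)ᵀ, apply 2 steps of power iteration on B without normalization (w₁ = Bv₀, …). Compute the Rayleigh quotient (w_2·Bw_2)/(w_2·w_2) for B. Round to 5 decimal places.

μ ≈ 0.00000

B = D − 3I has rows (-1, -1, -2); (-1, 3, -2); (-2, -2, 4)
w1 = Bv₀ = (-4, 0, 0)
w2 = Bw1 = (4, 4, 8)
Bw2 = (-24, -8, 16)
w2·Bw2 = 0; w2·w2 = 96; μ ≈ 0/96 = 0.00000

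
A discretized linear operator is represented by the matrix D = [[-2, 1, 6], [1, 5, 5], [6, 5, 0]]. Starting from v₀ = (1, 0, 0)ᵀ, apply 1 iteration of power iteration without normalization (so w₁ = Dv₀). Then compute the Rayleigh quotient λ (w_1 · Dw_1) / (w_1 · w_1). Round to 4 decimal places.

λ ≈ -2.2195

w1 = Dv₀ = ((-2)·1 + 1·0 + 6·0; 1·1 + 5·0 + 5·0; 6·1 + 5·0 + 0·0) = (-2, 1, 6)
Dw1 = (41, 33, -7)
w1·Dw1 = (-2)·41 + 1·33 + 6·(-7) = -91; w1·w1 = (-2)·(-2) + 1·1 + 6·6 = 41
λ ≈ -91/41 = -2.2195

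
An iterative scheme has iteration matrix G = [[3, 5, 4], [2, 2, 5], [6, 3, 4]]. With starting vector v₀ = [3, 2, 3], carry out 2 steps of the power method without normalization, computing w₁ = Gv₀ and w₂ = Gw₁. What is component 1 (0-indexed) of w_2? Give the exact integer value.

w1 = Gv₀ = (3·3 + 5·2 + 4·3; 2·3 + 2·2 + 5·3; 6·3 + 3·2 + 4·3) = (31, 25, 36)
w2 = Gw1 = (3·31 + 5·25 + 4·36; 2·31 + 2·25 + 5·36; 6·31 + 3·25 + 4·36) = (362, 292, 405)
The requested component of w2 is 292.

292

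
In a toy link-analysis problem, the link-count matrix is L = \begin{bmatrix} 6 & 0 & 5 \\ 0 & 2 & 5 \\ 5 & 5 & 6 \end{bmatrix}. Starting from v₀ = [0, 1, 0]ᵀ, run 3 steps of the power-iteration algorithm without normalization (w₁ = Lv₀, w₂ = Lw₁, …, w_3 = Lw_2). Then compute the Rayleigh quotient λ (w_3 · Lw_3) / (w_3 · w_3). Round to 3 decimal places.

w1 = Lv₀ = (0, 2, 5)
w2 = Lw1 = (25, 29, 40)
w3 = Lw2 = (350, 258, 510)
Lw3 = (4650, 3066, 6100)
w3·Lw3 = 350·4650 + 258·3066 + 510·6100 = 5529528; w3·w3 = 350·350 + 258·258 + 510·510 = 449164
λ ≈ 5529528/449164 = 12.311

λ ≈ 12.311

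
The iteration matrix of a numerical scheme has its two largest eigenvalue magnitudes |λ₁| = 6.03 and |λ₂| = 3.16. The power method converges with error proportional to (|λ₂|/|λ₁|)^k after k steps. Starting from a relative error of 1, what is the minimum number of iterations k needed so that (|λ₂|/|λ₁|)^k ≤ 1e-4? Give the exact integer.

15

|λ₂/λ₁| = 3.16/6.03 = 0.52405
Need k ≥ ln(1e-4) / ln(0.52405) = -9.2103 / -0.6462 ≈ 14.254
Smallest integer k satisfying the bound: 15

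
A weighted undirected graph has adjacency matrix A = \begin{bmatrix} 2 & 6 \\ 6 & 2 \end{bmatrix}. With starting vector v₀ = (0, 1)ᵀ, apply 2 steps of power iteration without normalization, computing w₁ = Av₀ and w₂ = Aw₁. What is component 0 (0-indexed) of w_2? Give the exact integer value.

24

w1 = Av₀ = (6, 2)
w2 = Aw1 = (24, 40)
The requested component of w2 is 24.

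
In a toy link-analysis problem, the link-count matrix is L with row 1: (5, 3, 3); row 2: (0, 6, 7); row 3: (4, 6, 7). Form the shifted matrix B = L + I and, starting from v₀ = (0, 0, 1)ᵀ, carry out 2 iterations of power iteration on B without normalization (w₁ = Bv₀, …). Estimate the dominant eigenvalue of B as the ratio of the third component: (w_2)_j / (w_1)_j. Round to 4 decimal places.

B = L + I has rows (6, 3, 3); (0, 7, 7); (4, 6, 8)
w1 = Bv₀ = (3, 7, 8)
w2 = Bw1 = (63, 105, 118)
Ratio: 118/8 = 14.7500

14.7500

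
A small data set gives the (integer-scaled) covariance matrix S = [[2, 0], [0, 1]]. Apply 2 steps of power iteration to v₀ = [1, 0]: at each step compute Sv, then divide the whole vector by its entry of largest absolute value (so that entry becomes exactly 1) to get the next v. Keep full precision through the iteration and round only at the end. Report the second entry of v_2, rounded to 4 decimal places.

0.0000

Sv0 = (2.00000, 0.00000); divide by 2.00000 → v1 = (1.00000, 0.00000)
Sv1 = (2.00000, 0.00000); divide by 2.00000 → v2 = (1.00000, 0.00000)
Requested entry of v2: 0/4 = 0.0000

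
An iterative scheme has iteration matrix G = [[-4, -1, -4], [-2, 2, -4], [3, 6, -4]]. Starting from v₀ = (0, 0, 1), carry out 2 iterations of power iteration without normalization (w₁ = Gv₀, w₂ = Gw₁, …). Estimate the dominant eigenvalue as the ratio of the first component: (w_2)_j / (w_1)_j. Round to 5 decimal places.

λ ≈ -9.00000

w1 = Gv₀ = (-4, -4, -4)
w2 = Gw1 = (36, 16, -20)
Ratio at component: 36 / -4 = -9.00000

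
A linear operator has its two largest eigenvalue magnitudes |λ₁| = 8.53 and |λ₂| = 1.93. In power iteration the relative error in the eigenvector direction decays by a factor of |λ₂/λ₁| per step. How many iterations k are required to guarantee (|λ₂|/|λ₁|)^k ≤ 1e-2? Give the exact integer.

|λ₂/λ₁| = 1.93/8.53 = 0.22626
Need k ≥ ln(1e-2) / ln(0.22626) = -4.6052 / -1.4861 ≈ 3.099
Smallest integer k satisfying the bound: 4

4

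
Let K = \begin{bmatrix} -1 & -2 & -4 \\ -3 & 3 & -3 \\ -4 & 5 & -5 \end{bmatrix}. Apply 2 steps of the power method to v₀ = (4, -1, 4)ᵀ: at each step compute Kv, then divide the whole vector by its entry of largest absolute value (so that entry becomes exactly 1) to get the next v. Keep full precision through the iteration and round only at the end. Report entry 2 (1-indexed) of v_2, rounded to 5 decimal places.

Kv0 = (-18.000000, -27.000000, -41.000000); divide by -41.000000 → v1 = (0.439024, 0.658537, 1.000000)
Kv1 = (-5.756098, -2.341463, -3.463415); divide by -5.756098 → v2 = (1.000000, 0.406780, 0.601695)
Requested entry of v2: 96/236 = 0.40678

0.40678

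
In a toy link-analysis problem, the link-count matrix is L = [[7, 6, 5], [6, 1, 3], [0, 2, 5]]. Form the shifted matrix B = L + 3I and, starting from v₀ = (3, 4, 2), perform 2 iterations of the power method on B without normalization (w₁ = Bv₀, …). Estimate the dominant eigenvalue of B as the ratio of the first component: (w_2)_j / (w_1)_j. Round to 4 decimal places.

B = L + 3I has rows (10, 6, 5); (6, 4, 3); (0, 2, 8)
w1 = Bv₀ = (10·3 + 6·4 + 5·2; 6·3 + 4·4 + 3·2; 0·3 + 2·4 + 8·2) = (64, 40, 24)
w2 = Bw1 = (10·64 + 6·40 + 5·24; 6·64 + 4·40 + 3·24; 0·64 + 2·40 + 8·24) = (1000, 616, 272)
Ratio: 1000/64 = 15.6250

15.6250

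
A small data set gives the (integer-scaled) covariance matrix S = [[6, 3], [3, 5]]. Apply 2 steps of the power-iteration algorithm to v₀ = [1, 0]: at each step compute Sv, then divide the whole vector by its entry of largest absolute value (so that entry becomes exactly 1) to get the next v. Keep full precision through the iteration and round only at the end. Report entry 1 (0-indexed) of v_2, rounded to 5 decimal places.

0.73333

Sv0 = (6.000000, 3.000000); divide by 6.000000 → v1 = (1.000000, 0.500000)
Sv1 = (7.500000, 5.500000); divide by 7.500000 → v2 = (1.000000, 0.733333)
Requested entry of v2: 33/45 = 0.73333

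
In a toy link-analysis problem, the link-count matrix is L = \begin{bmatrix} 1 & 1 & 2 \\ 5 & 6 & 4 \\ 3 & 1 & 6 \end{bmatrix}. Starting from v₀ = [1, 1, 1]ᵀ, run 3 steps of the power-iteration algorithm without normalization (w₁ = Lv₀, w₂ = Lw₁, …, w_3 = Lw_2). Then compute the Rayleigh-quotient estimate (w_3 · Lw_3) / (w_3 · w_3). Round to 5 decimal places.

w1 = Lv₀ = (4, 15, 10)
w2 = Lw1 = (39, 150, 87)
w3 = Lw2 = (363, 1443, 789)
Lw3 = (3384, 13629, 7266)
w3·Lw3 = 363·3384 + 1443·13629 + 789·7266 = 26627913; w3·w3 = 363·363 + 1443·1443 + 789·789 = 2836539
λ ≈ 26627913/2836539 = 9.38747

9.38747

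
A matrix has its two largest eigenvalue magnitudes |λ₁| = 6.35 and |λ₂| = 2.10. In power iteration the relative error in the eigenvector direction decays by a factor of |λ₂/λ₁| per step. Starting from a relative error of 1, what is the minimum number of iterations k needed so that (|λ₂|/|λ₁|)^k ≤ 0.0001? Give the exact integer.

9

|λ₂/λ₁| = 2.10/6.35 = 0.33071
Need k ≥ ln(0.0001) / ln(0.33071) = -9.2103 / -1.1065 ≈ 8.324
Smallest integer k satisfying the bound: 9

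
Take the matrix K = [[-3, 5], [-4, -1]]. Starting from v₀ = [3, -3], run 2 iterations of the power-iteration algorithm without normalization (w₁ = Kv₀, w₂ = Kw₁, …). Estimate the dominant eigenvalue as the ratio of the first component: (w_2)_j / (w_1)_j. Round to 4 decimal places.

w1 = Kv₀ = (-24, -9)
w2 = Kw1 = (27, 105)
Ratio at component: 27 / -24 = -1.1250

-1.1250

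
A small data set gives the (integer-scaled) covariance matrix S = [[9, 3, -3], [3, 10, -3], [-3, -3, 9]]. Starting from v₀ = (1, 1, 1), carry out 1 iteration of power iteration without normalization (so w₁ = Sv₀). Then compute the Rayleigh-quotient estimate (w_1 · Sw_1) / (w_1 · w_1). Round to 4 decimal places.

w1 = Sv₀ = (9, 10, 3)
Sw1 = (102, 118, -30)
w1·Sw1 = 9·102 + 10·118 + 3·(-30) = 2008; w1·w1 = 9·9 + 10·10 + 3·3 = 190
λ ≈ 2008/190 = 10.5684

λ ≈ 10.5684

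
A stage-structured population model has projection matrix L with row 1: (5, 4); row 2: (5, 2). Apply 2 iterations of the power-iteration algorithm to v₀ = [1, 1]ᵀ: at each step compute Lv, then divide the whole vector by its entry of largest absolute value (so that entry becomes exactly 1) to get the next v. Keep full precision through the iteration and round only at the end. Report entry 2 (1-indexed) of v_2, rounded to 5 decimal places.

Lv0 = (9.000000, 7.000000); divide by 9.000000 → v1 = (1.000000, 0.777778)
Lv1 = (8.111111, 6.555556); divide by 8.111111 → v2 = (1.000000, 0.808219)
Requested entry of v2: 59/73 = 0.80822

0.80822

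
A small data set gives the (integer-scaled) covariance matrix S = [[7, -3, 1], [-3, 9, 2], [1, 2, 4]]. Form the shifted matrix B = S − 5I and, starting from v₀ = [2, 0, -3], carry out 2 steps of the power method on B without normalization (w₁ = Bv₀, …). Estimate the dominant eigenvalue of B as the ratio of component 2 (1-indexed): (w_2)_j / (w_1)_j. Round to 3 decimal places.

3.417

B = S − 5I has rows (2, -3, 1); (-3, 4, 2); (1, 2, -1)
w1 = Bv₀ = (1, -12, 5)
w2 = Bw1 = (43, -41, -28)
Ratio: -41/-12 = 3.417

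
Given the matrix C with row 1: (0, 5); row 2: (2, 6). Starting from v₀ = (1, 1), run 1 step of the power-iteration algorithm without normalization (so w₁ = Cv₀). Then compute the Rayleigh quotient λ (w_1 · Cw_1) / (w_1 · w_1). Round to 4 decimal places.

λ ≈ 7.4607

w1 = Cv₀ = (5, 8)
Cw1 = (40, 58)
w1·Cw1 = 5·40 + 8·58 = 664; w1·w1 = 5·5 + 8·8 = 89
λ ≈ 664/89 = 7.4607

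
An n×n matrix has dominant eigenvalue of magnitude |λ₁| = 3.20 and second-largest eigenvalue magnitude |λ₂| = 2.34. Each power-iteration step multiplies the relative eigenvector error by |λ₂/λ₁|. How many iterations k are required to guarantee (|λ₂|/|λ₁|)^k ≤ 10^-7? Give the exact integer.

52

|λ₂/λ₁| = 2.34/3.20 = 0.73125
Need k ≥ ln(10^-7) / ln(0.73125) = -16.1181 / -0.3130 ≈ 51.496
Smallest integer k satisfying the bound: 52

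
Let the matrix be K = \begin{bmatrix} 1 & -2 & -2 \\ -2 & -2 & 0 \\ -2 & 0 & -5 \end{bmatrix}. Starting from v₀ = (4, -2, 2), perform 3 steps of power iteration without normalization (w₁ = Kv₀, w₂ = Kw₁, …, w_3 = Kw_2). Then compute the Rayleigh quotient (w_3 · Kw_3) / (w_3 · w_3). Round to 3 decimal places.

w1 = Kv₀ = (1·4 + (-2)·(-2) + (-2)·2; (-2)·4 + (-2)·(-2) + 0·2; (-2)·4 + 0·(-2) + (-5)·2) = (4, -4, -18)
w2 = Kw1 = (1·4 + (-2)·(-4) + (-2)·(-18); (-2)·4 + (-2)·(-4) + 0·(-18); (-2)·4 + 0·(-4) + (-5)·(-18)) = (48, 0, 82)
w3 = Kw2 = (-116, -96, -506)
Kw3 = (1088, 424, 2762)
w3·Kw3 = (-116)·1088 + (-96)·424 + (-506)·2762 = -1564484; w3·w3 = (-116)·(-116) + (-96)·(-96) + (-506)·(-506) = 278708
λ ≈ -1564484/278708 = -5.613

-5.613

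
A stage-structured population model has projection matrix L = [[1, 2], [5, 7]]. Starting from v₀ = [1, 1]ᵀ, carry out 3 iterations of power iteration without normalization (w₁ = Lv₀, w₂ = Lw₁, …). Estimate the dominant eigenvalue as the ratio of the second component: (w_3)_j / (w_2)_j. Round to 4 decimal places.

λ ≈ 8.3636

w1 = Lv₀ = (1·1 + 2·1; 5·1 + 7·1) = (3, 12)
w2 = Lw1 = (1·3 + 2·12; 5·3 + 7·12) = (27, 99)
w3 = Lw2 = (225, 828)
Ratio at component: 828 / 99 = 8.3636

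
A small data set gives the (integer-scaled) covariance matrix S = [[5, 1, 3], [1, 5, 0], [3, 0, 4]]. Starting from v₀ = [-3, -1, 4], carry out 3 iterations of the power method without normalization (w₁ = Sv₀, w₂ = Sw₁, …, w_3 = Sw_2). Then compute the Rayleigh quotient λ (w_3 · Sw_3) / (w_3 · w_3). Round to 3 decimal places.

λ ≈ 5.078

w1 = Sv₀ = (-4, -8, 7)
w2 = Sw1 = (-7, -44, 16)
w3 = Sw2 = (-31, -227, 43)
Sw3 = (-253, -1166, 79)
w3·Sw3 = (-31)·(-253) + (-227)·(-1166) + 43·79 = 275922; w3·w3 = (-31)·(-31) + (-227)·(-227) + 43·43 = 54339
λ ≈ 275922/54339 = 5.078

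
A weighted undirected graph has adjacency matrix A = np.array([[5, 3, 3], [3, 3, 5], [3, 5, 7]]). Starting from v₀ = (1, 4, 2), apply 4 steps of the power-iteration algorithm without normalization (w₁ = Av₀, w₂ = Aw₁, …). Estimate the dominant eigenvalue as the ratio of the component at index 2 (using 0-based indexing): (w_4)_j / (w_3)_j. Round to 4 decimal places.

w1 = Av₀ = (23, 25, 37)
w2 = Aw1 = (301, 329, 453)
w3 = Aw2 = (3851, 4155, 5719)
w4 = Aw3 = (48877, 52613, 72361)
Ratio at component: 72361 / 5719 = 12.6527

12.6527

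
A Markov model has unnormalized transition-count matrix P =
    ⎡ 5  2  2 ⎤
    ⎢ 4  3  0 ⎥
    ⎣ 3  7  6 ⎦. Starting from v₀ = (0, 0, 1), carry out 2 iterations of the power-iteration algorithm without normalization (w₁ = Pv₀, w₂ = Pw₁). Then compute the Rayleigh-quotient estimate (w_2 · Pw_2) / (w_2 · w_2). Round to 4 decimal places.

w1 = Pv₀ = (2, 0, 6)
w2 = Pw1 = (22, 8, 42)
Pw2 = (210, 112, 374)
w2·Pw2 = 22·210 + 8·112 + 42·374 = 21224; w2·w2 = 22·22 + 8·8 + 42·42 = 2312
λ ≈ 21224/2312 = 9.1799

λ ≈ 9.1799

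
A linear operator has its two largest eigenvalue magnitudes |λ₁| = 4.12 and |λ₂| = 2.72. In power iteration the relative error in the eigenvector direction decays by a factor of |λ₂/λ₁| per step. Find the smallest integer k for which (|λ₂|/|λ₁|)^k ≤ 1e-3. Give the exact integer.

|λ₂/λ₁| = 2.72/4.12 = 0.66019
Need k ≥ ln(1e-3) / ln(0.66019) = -6.9078 / -0.4152 ≈ 16.636
Smallest integer k satisfying the bound: 17

17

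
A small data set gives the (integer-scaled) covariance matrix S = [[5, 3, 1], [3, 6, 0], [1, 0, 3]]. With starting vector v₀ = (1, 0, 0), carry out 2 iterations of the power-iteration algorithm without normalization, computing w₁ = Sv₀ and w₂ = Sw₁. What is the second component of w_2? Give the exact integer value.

33

w1 = Sv₀ = (5·1 + 3·0 + 1·0; 3·1 + 6·0 + 0·0; 1·1 + 0·0 + 3·0) = (5, 3, 1)
w2 = Sw1 = (5·5 + 3·3 + 1·1; 3·5 + 6·3 + 0·1; 1·5 + 0·3 + 3·1) = (35, 33, 8)
The requested component of w2 is 33.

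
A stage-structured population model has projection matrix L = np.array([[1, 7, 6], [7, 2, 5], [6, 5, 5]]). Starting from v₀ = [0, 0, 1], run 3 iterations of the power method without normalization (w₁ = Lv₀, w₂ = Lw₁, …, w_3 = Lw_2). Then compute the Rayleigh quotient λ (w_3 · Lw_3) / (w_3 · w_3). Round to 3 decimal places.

w1 = Lv₀ = (6, 5, 5)
w2 = Lw1 = (71, 77, 86)
w3 = Lw2 = (1126, 1081, 1241)
Lw3 = (16139, 16249, 18366)
w3·Lw3 = 1126·16139 + 1081·16249 + 1241·18366 = 58529889; w3·w3 = 1126·1126 + 1081·1081 + 1241·1241 = 3976518
λ ≈ 58529889/3976518 = 14.719

14.719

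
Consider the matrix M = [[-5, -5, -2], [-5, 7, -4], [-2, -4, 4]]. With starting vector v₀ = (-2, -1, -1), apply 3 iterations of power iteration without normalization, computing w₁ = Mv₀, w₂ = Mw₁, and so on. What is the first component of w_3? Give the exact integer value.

992

w1 = Mv₀ = (17, 7, 4)
w2 = Mw1 = (-128, -52, -46)
w3 = Mw2 = (992, 460, 280)
The requested component of w3 is 992.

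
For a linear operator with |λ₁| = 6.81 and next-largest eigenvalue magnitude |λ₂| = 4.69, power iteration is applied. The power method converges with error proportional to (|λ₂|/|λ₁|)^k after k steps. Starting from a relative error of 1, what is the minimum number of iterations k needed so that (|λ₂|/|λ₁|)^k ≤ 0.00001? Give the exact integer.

31

|λ₂/λ₁| = 4.69/6.81 = 0.68869
Need k ≥ ln(0.00001) / ln(0.68869) = -11.5129 / -0.3730 ≈ 30.869
Smallest integer k satisfying the bound: 31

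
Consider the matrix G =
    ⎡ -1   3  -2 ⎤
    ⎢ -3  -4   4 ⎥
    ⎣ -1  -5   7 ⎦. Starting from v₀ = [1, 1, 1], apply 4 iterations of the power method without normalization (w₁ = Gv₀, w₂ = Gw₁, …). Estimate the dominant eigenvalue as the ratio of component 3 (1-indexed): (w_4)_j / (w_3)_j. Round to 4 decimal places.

w1 = Gv₀ = (0, -3, 1)
w2 = Gw1 = (-11, 16, 22)
w3 = Gw2 = (15, 57, 85)
w4 = Gw3 = (-14, 67, 295)
Ratio at component: 295 / 85 = 3.4706

3.4706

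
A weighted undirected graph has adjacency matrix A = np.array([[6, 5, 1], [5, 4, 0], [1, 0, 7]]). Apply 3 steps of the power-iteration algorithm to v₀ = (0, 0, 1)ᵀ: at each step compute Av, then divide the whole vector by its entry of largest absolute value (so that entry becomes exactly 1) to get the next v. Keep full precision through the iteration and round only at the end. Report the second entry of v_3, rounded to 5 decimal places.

0.23416

Av0 = (1.000000, 0.000000, 7.000000); divide by 7.000000 → v1 = (0.142857, 0.000000, 1.000000)
Av1 = (1.857143, 0.714286, 7.142857); divide by 7.142857 → v2 = (0.260000, 0.100000, 1.000000)
Av2 = (3.060000, 1.700000, 7.260000); divide by 7.260000 → v3 = (0.421488, 0.234160, 1.000000)
Requested entry of v3: 85/363 = 0.23416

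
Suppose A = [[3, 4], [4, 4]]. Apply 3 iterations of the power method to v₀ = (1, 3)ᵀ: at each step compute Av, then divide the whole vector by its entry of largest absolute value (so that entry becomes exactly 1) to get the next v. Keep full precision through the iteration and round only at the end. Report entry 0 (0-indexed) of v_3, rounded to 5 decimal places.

Av0 = (15.000000, 16.000000); divide by 16.000000 → v1 = (0.937500, 1.000000)
Av1 = (6.812500, 7.750000); divide by 7.750000 → v2 = (0.879032, 1.000000)
Av2 = (6.637097, 7.516129); divide by 7.516129 → v3 = (0.883047, 1.000000)
Requested entry of v3: 823/932 = 0.88305

0.88305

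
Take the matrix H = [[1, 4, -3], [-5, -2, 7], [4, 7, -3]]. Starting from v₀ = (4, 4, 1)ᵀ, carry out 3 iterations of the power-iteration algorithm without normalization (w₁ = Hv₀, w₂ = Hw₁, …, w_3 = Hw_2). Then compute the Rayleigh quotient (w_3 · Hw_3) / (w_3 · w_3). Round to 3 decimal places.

-4.629

w1 = Hv₀ = (17, -21, 41)
w2 = Hw1 = (-190, 244, -202)
w3 = Hw2 = (1392, -952, 1554)
Hw3 = (-7078, 5822, -5758)
w3·Hw3 = 1392·(-7078) + (-952)·5822 + 1554·(-5758) = -24343052; w3·w3 = 1392·1392 + (-952)·(-952) + 1554·1554 = 5258884
λ ≈ -24343052/5258884 = -4.629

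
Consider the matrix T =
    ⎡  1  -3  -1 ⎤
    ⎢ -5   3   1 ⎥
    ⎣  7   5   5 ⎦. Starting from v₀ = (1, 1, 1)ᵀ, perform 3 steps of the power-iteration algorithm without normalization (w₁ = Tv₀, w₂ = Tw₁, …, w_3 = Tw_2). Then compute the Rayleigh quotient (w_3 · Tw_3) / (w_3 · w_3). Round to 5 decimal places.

λ ≈ 6.19797

w1 = Tv₀ = (1·1 + (-3)·1 + (-1)·1; (-5)·1 + 3·1 + 1·1; 7·1 + 5·1 + 5·1) = (-3, -1, 17)
w2 = Tw1 = (1·(-3) + (-3)·(-1) + (-1)·17; (-5)·(-3) + 3·(-1) + 1·17; 7·(-3) + 5·(-1) + 5·17) = (-17, 29, 59)
w3 = Tw2 = (-163, 231, 321)
Tw3 = (-1177, 1829, 1619)
w3·Tw3 = (-163)·(-1177) + 231·1829 + 321·1619 = 1134049; w3·w3 = (-163)·(-163) + 231·231 + 321·321 = 182971
λ ≈ 1134049/182971 = 6.19797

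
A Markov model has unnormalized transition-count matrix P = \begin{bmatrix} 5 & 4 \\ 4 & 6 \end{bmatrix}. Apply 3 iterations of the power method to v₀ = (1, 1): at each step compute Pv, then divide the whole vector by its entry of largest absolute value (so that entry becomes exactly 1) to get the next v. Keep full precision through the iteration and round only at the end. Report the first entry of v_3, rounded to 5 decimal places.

Pv0 = (9.000000, 10.000000); divide by 10.000000 → v1 = (0.900000, 1.000000)
Pv1 = (8.500000, 9.600000); divide by 9.600000 → v2 = (0.885417, 1.000000)
Pv2 = (8.427083, 9.541667); divide by 9.541667 → v3 = (0.883188, 1.000000)
Requested entry of v3: 809/916 = 0.88319

0.88319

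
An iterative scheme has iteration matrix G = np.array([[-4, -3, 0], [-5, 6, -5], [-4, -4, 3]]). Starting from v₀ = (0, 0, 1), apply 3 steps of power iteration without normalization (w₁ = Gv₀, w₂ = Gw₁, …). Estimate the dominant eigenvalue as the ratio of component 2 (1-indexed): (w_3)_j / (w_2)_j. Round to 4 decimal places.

λ ≈ 10.8889

w1 = Gv₀ = (0, -5, 3)
w2 = Gw1 = (15, -45, 29)
w3 = Gw2 = (75, -490, 207)
Ratio at component: -490 / -45 = 10.8889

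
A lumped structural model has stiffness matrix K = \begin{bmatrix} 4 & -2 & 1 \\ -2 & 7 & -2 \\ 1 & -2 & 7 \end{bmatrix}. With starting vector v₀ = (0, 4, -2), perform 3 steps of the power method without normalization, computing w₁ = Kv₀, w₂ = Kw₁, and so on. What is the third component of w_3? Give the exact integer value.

w1 = Kv₀ = (4·0 + (-2)·4 + 1·(-2); (-2)·0 + 7·4 + (-2)·(-2); 1·0 + (-2)·4 + 7·(-2)) = (-10, 32, -22)
w2 = Kw1 = (4·(-10) + (-2)·32 + 1·(-22); (-2)·(-10) + 7·32 + (-2)·(-22); 1·(-10) + (-2)·32 + 7·(-22)) = (-126, 288, -228)
w3 = Kw2 = (-1308, 2724, -2298)
The requested component of w3 is -2298.

-2298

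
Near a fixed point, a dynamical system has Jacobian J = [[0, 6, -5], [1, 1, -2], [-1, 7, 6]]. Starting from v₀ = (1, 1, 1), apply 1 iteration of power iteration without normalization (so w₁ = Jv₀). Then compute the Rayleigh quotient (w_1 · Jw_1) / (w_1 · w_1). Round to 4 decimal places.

λ ≈ 5.4621

w1 = Jv₀ = (1, 0, 12)
Jw1 = (-60, -23, 71)
w1·Jw1 = 1·(-60) + 0·(-23) + 12·71 = 792; w1·w1 = 1·1 + 0·0 + 12·12 = 145
λ ≈ 792/145 = 5.4621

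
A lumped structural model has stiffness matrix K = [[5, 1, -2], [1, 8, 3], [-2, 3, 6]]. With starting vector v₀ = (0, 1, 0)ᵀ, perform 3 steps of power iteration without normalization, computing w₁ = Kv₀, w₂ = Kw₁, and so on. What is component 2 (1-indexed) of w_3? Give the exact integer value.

w1 = Kv₀ = (5·0 + 1·1 + (-2)·0; 1·0 + 8·1 + 3·0; (-2)·0 + 3·1 + 6·0) = (1, 8, 3)
w2 = Kw1 = (5·1 + 1·8 + (-2)·3; 1·1 + 8·8 + 3·3; (-2)·1 + 3·8 + 6·3) = (7, 74, 40)
w3 = Kw2 = (29, 719, 448)
The requested component of w3 is 719.

719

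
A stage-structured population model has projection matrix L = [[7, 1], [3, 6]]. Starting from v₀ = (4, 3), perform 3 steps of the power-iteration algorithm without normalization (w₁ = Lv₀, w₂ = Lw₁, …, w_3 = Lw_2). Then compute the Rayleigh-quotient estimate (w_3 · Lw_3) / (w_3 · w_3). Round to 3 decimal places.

w1 = Lv₀ = (31, 30)
w2 = Lw1 = (247, 273)
w3 = Lw2 = (2002, 2379)
Lw3 = (16393, 20280)
w3·Lw3 = 2002·16393 + 2379·20280 = 81064906; w3·w3 = 2002·2002 + 2379·2379 = 9667645
λ ≈ 81064906/9667645 = 8.385

λ ≈ 8.385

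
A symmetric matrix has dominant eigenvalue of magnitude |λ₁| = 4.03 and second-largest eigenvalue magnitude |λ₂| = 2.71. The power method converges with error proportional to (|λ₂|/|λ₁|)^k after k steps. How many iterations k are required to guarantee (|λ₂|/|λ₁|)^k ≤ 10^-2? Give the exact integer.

12

|λ₂/λ₁| = 2.71/4.03 = 0.67246
Need k ≥ ln(10^-2) / ln(0.67246) = -4.6052 / -0.3968 ≈ 11.605
Smallest integer k satisfying the bound: 12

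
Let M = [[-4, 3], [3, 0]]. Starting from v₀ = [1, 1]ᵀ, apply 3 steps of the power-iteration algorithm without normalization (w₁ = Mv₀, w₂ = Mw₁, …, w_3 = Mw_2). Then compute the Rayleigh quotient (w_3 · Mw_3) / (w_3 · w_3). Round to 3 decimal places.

-5.562

w1 = Mv₀ = (-1, 3)
w2 = Mw1 = (13, -3)
w3 = Mw2 = (-61, 39)
Mw3 = (361, -183)
w3·Mw3 = (-61)·361 + 39·(-183) = -29158; w3·w3 = (-61)·(-61) + 39·39 = 5242
λ ≈ -29158/5242 = -5.562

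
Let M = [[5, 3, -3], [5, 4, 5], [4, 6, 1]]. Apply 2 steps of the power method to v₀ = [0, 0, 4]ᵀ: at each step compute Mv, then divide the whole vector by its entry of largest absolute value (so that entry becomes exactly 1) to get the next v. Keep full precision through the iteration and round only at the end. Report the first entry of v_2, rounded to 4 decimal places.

Mv0 = (-12.00000, 20.00000, 4.00000); divide by 20.00000 → v1 = (-0.60000, 1.00000, 0.20000)
Mv1 = (-0.60000, 2.00000, 3.80000); divide by 3.80000 → v2 = (-0.15789, 0.52632, 1.00000)
Requested entry of v2: -12/76 = -0.1579

-0.1579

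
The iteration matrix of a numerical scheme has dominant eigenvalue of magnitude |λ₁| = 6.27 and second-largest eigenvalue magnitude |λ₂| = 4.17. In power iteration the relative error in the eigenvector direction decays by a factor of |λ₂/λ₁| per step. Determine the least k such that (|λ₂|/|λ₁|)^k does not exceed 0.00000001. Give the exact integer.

|λ₂/λ₁| = 4.17/6.27 = 0.66507
Need k ≥ ln(0.00000001) / ln(0.66507) = -18.4207 / -0.4079 ≈ 45.164
Smallest integer k satisfying the bound: 46

46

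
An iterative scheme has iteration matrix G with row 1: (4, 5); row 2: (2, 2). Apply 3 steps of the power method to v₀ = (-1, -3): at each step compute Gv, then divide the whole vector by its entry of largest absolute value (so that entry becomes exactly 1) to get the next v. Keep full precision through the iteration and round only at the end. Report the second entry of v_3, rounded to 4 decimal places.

0.4632

Gv0 = (-19.00000, -8.00000); divide by -19.00000 → v1 = (1.00000, 0.42105)
Gv1 = (6.10526, 2.84211); divide by 6.10526 → v2 = (1.00000, 0.46552)
Gv2 = (6.32759, 2.93103); divide by 6.32759 → v3 = (1.00000, 0.46322)
Requested entry of v3: -340/-734 = 0.4632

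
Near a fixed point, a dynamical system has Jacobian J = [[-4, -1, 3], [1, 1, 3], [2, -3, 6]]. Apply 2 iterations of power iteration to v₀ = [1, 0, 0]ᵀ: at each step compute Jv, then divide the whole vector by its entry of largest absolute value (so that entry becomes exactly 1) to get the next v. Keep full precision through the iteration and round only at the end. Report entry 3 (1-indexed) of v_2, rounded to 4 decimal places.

Jv0 = (-4.00000, 1.00000, 2.00000); divide by -4.00000 → v1 = (1.00000, -0.25000, -0.50000)
Jv1 = (-5.25000, -0.75000, -0.25000); divide by -5.25000 → v2 = (1.00000, 0.14286, 0.04762)
Requested entry of v2: 1/21 = 0.0476

0.0476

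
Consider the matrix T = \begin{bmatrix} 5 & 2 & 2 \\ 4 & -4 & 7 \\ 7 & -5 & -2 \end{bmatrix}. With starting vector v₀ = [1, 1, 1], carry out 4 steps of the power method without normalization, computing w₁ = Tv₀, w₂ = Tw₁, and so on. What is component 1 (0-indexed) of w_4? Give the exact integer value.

w1 = Tv₀ = (5·1 + 2·1 + 2·1; 4·1 + (-4)·1 + 7·1; 7·1 + (-5)·1 + (-2)·1) = (9, 7, 0)
w2 = Tw1 = (5·9 + 2·7 + 2·0; 4·9 + (-4)·7 + 7·0; 7·9 + (-5)·7 + (-2)·0) = (59, 8, 28)
w3 = Tw2 = (367, 400, 317)
w4 = Tw3 = (3269, 2087, -65)
The requested component of w4 is 2087.

2087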